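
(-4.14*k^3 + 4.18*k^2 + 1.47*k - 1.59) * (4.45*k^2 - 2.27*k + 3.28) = -18.423*k^5 + 27.9988*k^4 - 16.5263*k^3 + 3.298*k^2 + 8.4309*k - 5.2152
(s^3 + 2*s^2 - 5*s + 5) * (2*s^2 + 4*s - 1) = 2*s^5 + 8*s^4 - 3*s^3 - 12*s^2 + 25*s - 5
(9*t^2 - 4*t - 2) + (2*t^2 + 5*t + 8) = 11*t^2 + t + 6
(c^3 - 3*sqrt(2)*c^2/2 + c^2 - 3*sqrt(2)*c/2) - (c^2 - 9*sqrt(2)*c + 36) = c^3 - 3*sqrt(2)*c^2/2 + 15*sqrt(2)*c/2 - 36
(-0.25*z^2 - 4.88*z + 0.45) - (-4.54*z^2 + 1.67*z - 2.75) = 4.29*z^2 - 6.55*z + 3.2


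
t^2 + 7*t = t*(t + 7)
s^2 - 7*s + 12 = (s - 4)*(s - 3)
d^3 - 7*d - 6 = (d - 3)*(d + 1)*(d + 2)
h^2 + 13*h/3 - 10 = (h - 5/3)*(h + 6)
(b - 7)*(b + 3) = b^2 - 4*b - 21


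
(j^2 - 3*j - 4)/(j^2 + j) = (j - 4)/j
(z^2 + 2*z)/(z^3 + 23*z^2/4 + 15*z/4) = 4*(z + 2)/(4*z^2 + 23*z + 15)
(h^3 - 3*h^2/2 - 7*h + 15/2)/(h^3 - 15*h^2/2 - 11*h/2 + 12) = (2*h^2 - h - 15)/(2*h^2 - 13*h - 24)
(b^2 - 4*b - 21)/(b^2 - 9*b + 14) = (b + 3)/(b - 2)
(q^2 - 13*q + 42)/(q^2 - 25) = (q^2 - 13*q + 42)/(q^2 - 25)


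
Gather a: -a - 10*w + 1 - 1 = -a - 10*w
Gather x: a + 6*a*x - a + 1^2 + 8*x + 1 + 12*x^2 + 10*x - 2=12*x^2 + x*(6*a + 18)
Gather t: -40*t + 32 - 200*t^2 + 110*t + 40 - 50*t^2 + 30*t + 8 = -250*t^2 + 100*t + 80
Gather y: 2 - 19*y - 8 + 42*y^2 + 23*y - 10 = 42*y^2 + 4*y - 16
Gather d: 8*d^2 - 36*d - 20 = 8*d^2 - 36*d - 20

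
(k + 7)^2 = k^2 + 14*k + 49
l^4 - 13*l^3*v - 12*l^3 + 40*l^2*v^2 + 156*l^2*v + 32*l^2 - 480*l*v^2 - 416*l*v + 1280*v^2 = (l - 8)*(l - 4)*(l - 8*v)*(l - 5*v)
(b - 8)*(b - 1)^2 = b^3 - 10*b^2 + 17*b - 8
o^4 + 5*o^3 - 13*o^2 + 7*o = o*(o - 1)^2*(o + 7)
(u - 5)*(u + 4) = u^2 - u - 20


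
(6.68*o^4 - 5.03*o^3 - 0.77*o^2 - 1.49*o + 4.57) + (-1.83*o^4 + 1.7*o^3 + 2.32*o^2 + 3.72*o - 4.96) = 4.85*o^4 - 3.33*o^3 + 1.55*o^2 + 2.23*o - 0.39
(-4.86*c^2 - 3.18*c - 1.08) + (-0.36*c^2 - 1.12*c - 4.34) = -5.22*c^2 - 4.3*c - 5.42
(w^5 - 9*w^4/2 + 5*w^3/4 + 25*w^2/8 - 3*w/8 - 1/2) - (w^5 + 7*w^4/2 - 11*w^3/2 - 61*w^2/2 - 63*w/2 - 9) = -8*w^4 + 27*w^3/4 + 269*w^2/8 + 249*w/8 + 17/2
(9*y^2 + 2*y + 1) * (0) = 0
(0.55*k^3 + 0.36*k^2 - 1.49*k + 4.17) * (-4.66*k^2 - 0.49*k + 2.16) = -2.563*k^5 - 1.9471*k^4 + 7.955*k^3 - 17.9245*k^2 - 5.2617*k + 9.0072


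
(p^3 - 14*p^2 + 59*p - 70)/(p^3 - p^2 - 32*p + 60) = (p - 7)/(p + 6)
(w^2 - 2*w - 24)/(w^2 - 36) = (w + 4)/(w + 6)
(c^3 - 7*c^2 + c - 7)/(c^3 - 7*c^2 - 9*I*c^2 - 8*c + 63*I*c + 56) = (c + I)/(c - 8*I)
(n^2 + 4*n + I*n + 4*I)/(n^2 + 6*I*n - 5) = (n + 4)/(n + 5*I)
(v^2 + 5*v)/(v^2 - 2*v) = (v + 5)/(v - 2)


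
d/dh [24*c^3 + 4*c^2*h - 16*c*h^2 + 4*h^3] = 4*c^2 - 32*c*h + 12*h^2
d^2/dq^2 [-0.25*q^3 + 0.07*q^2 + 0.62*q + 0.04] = 0.14 - 1.5*q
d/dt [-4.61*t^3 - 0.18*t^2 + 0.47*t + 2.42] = -13.83*t^2 - 0.36*t + 0.47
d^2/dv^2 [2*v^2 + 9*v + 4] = 4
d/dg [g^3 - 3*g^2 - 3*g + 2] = 3*g^2 - 6*g - 3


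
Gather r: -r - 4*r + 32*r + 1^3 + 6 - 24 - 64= 27*r - 81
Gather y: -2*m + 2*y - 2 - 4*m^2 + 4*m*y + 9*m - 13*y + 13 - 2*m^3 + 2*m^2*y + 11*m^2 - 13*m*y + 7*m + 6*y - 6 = -2*m^3 + 7*m^2 + 14*m + y*(2*m^2 - 9*m - 5) + 5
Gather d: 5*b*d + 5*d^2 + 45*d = 5*d^2 + d*(5*b + 45)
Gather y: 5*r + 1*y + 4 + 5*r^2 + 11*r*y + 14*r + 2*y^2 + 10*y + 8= 5*r^2 + 19*r + 2*y^2 + y*(11*r + 11) + 12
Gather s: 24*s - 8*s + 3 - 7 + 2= 16*s - 2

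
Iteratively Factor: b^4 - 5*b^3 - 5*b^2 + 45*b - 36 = (b - 3)*(b^3 - 2*b^2 - 11*b + 12) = (b - 3)*(b - 1)*(b^2 - b - 12) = (b - 4)*(b - 3)*(b - 1)*(b + 3)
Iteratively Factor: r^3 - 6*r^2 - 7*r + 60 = (r - 5)*(r^2 - r - 12) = (r - 5)*(r - 4)*(r + 3)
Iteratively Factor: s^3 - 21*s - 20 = (s - 5)*(s^2 + 5*s + 4) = (s - 5)*(s + 4)*(s + 1)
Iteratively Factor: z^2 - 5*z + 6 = (z - 3)*(z - 2)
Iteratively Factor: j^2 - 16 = (j - 4)*(j + 4)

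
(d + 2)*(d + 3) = d^2 + 5*d + 6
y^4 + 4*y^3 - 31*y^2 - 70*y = y*(y - 5)*(y + 2)*(y + 7)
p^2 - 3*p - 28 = (p - 7)*(p + 4)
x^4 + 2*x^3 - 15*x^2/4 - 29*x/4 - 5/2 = (x - 2)*(x + 1/2)*(x + 1)*(x + 5/2)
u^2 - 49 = (u - 7)*(u + 7)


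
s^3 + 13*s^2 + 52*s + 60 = (s + 2)*(s + 5)*(s + 6)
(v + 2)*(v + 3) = v^2 + 5*v + 6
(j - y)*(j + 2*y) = j^2 + j*y - 2*y^2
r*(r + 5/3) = r^2 + 5*r/3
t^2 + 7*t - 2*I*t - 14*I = (t + 7)*(t - 2*I)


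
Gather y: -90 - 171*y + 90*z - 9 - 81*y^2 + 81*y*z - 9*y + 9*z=-81*y^2 + y*(81*z - 180) + 99*z - 99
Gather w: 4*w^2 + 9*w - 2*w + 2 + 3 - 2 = 4*w^2 + 7*w + 3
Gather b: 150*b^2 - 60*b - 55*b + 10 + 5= 150*b^2 - 115*b + 15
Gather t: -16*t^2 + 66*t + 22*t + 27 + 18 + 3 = -16*t^2 + 88*t + 48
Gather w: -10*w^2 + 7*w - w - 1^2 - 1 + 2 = -10*w^2 + 6*w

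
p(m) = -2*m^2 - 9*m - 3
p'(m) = -4*m - 9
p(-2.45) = 7.04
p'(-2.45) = 0.80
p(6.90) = -160.32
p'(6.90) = -36.60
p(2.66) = -41.09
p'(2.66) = -19.64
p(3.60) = -61.32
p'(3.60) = -23.40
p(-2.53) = 6.97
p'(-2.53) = 1.12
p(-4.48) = -2.82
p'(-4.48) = 8.92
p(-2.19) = 7.12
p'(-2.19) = -0.24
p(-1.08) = 4.39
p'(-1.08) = -4.68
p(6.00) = -129.00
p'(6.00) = -33.00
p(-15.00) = -318.00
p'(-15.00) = 51.00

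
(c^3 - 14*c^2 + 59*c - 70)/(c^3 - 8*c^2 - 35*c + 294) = (c^2 - 7*c + 10)/(c^2 - c - 42)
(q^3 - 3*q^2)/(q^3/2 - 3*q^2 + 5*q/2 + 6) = 2*q^2/(q^2 - 3*q - 4)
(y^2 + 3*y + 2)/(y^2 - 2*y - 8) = (y + 1)/(y - 4)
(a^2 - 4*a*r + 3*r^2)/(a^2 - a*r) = (a - 3*r)/a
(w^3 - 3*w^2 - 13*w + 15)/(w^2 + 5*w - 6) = (w^2 - 2*w - 15)/(w + 6)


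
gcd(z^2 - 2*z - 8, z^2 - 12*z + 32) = z - 4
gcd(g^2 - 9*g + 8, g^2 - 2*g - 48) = g - 8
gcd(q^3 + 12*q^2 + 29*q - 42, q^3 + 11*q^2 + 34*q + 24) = q + 6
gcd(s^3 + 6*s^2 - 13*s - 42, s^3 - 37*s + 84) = s^2 + 4*s - 21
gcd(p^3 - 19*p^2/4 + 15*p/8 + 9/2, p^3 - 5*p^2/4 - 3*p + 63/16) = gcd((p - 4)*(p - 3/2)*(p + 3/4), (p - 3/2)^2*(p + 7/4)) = p - 3/2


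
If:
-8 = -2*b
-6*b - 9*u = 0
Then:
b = 4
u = -8/3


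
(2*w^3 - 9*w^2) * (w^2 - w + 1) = 2*w^5 - 11*w^4 + 11*w^3 - 9*w^2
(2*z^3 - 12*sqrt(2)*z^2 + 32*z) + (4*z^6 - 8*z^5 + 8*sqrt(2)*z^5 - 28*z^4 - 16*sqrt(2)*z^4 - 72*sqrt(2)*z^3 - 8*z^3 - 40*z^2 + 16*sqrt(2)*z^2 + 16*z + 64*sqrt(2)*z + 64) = 4*z^6 - 8*z^5 + 8*sqrt(2)*z^5 - 28*z^4 - 16*sqrt(2)*z^4 - 72*sqrt(2)*z^3 - 6*z^3 - 40*z^2 + 4*sqrt(2)*z^2 + 48*z + 64*sqrt(2)*z + 64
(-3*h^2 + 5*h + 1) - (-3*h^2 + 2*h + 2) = 3*h - 1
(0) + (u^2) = u^2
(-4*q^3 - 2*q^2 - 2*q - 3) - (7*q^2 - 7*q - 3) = -4*q^3 - 9*q^2 + 5*q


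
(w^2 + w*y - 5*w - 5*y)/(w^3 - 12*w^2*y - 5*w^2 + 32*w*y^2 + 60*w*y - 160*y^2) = (w + y)/(w^2 - 12*w*y + 32*y^2)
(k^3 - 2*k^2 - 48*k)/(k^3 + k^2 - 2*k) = (k^2 - 2*k - 48)/(k^2 + k - 2)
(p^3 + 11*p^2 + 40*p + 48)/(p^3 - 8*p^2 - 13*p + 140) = (p^2 + 7*p + 12)/(p^2 - 12*p + 35)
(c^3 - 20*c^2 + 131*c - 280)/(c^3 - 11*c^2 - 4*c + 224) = (c - 5)/(c + 4)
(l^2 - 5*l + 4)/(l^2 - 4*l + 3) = (l - 4)/(l - 3)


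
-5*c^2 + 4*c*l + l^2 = (-c + l)*(5*c + l)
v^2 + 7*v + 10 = (v + 2)*(v + 5)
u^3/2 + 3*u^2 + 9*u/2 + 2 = (u/2 + 1/2)*(u + 1)*(u + 4)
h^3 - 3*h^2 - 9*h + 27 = (h - 3)^2*(h + 3)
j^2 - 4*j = j*(j - 4)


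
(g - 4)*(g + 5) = g^2 + g - 20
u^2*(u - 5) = u^3 - 5*u^2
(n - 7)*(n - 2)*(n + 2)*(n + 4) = n^4 - 3*n^3 - 32*n^2 + 12*n + 112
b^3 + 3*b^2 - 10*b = b*(b - 2)*(b + 5)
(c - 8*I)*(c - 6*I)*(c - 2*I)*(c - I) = c^4 - 17*I*c^3 - 92*c^2 + 172*I*c + 96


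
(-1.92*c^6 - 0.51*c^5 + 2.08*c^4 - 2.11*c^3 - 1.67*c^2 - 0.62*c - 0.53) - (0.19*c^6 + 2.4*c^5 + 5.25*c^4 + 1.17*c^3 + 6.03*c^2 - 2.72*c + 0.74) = -2.11*c^6 - 2.91*c^5 - 3.17*c^4 - 3.28*c^3 - 7.7*c^2 + 2.1*c - 1.27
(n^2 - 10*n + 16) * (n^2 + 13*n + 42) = n^4 + 3*n^3 - 72*n^2 - 212*n + 672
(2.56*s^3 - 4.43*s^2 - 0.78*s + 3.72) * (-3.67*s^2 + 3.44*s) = -9.3952*s^5 + 25.0645*s^4 - 12.3766*s^3 - 16.3356*s^2 + 12.7968*s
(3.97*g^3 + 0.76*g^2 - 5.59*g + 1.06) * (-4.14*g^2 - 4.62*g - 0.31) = -16.4358*g^5 - 21.4878*g^4 + 18.4007*g^3 + 21.2018*g^2 - 3.1643*g - 0.3286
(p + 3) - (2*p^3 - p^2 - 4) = -2*p^3 + p^2 + p + 7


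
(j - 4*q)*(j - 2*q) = j^2 - 6*j*q + 8*q^2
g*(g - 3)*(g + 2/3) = g^3 - 7*g^2/3 - 2*g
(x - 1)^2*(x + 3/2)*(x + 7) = x^4 + 13*x^3/2 - 11*x^2/2 - 25*x/2 + 21/2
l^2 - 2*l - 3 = (l - 3)*(l + 1)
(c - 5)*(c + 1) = c^2 - 4*c - 5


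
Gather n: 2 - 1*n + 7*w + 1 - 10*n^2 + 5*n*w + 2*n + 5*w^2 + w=-10*n^2 + n*(5*w + 1) + 5*w^2 + 8*w + 3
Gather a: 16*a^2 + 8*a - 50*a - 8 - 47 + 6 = 16*a^2 - 42*a - 49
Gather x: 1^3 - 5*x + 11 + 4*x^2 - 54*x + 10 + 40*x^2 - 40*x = 44*x^2 - 99*x + 22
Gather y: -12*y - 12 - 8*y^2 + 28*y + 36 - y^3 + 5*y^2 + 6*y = -y^3 - 3*y^2 + 22*y + 24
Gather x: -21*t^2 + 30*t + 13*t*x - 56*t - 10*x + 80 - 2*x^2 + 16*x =-21*t^2 - 26*t - 2*x^2 + x*(13*t + 6) + 80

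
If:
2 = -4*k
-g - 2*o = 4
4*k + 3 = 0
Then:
No Solution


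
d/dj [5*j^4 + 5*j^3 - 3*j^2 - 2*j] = 20*j^3 + 15*j^2 - 6*j - 2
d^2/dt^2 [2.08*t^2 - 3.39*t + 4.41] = 4.16000000000000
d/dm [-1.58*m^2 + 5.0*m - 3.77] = 5.0 - 3.16*m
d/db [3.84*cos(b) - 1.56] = -3.84*sin(b)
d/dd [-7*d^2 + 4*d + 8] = 4 - 14*d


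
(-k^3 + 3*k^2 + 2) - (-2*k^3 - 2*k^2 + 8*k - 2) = k^3 + 5*k^2 - 8*k + 4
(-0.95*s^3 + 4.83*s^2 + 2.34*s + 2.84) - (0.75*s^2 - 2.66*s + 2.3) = -0.95*s^3 + 4.08*s^2 + 5.0*s + 0.54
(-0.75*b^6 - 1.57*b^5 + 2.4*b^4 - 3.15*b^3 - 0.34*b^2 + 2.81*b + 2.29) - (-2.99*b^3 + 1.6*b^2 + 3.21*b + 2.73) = -0.75*b^6 - 1.57*b^5 + 2.4*b^4 - 0.16*b^3 - 1.94*b^2 - 0.4*b - 0.44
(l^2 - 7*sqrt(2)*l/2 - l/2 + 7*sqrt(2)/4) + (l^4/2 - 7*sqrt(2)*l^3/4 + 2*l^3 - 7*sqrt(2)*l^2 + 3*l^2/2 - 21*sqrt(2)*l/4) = l^4/2 - 7*sqrt(2)*l^3/4 + 2*l^3 - 7*sqrt(2)*l^2 + 5*l^2/2 - 35*sqrt(2)*l/4 - l/2 + 7*sqrt(2)/4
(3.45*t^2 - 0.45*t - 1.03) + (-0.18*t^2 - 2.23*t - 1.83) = 3.27*t^2 - 2.68*t - 2.86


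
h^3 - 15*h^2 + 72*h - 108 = (h - 6)^2*(h - 3)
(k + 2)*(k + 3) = k^2 + 5*k + 6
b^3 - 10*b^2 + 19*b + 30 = (b - 6)*(b - 5)*(b + 1)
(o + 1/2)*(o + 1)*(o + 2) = o^3 + 7*o^2/2 + 7*o/2 + 1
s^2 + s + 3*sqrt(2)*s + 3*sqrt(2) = (s + 1)*(s + 3*sqrt(2))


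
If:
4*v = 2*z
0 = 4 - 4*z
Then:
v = 1/2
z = 1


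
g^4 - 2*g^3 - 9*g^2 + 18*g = g*(g - 3)*(g - 2)*(g + 3)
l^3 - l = l*(l - 1)*(l + 1)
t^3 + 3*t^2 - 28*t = t*(t - 4)*(t + 7)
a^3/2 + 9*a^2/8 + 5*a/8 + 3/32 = (a/2 + 1/4)*(a + 1/4)*(a + 3/2)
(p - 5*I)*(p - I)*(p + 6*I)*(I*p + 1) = I*p^4 + p^3 + 31*I*p^2 + 61*p - 30*I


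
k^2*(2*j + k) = 2*j*k^2 + k^3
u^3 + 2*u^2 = u^2*(u + 2)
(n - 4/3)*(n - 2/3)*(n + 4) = n^3 + 2*n^2 - 64*n/9 + 32/9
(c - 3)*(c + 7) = c^2 + 4*c - 21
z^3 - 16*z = z*(z - 4)*(z + 4)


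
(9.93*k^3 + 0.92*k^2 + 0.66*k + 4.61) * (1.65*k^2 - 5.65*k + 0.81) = 16.3845*k^5 - 54.5865*k^4 + 3.9343*k^3 + 4.6227*k^2 - 25.5119*k + 3.7341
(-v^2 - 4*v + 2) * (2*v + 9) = -2*v^3 - 17*v^2 - 32*v + 18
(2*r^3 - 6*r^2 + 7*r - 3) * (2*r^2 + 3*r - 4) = 4*r^5 - 6*r^4 - 12*r^3 + 39*r^2 - 37*r + 12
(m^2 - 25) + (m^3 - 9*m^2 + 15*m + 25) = m^3 - 8*m^2 + 15*m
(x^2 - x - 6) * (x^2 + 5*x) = x^4 + 4*x^3 - 11*x^2 - 30*x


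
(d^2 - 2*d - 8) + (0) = d^2 - 2*d - 8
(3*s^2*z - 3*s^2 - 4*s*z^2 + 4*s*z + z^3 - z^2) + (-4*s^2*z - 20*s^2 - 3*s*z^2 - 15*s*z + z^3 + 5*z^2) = -s^2*z - 23*s^2 - 7*s*z^2 - 11*s*z + 2*z^3 + 4*z^2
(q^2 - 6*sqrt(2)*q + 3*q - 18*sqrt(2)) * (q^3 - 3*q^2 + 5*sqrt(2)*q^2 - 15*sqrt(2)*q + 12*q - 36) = q^5 - sqrt(2)*q^4 - 57*q^3 - 63*sqrt(2)*q^2 + 432*q + 648*sqrt(2)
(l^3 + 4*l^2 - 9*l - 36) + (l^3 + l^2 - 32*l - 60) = 2*l^3 + 5*l^2 - 41*l - 96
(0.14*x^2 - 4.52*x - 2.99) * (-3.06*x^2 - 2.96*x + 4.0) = -0.4284*x^4 + 13.4168*x^3 + 23.0886*x^2 - 9.2296*x - 11.96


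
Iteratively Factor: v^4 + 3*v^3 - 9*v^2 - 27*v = (v)*(v^3 + 3*v^2 - 9*v - 27) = v*(v + 3)*(v^2 - 9) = v*(v + 3)^2*(v - 3)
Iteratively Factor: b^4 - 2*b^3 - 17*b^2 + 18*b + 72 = (b - 3)*(b^3 + b^2 - 14*b - 24) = (b - 3)*(b + 3)*(b^2 - 2*b - 8) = (b - 4)*(b - 3)*(b + 3)*(b + 2)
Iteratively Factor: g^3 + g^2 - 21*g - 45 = (g - 5)*(g^2 + 6*g + 9) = (g - 5)*(g + 3)*(g + 3)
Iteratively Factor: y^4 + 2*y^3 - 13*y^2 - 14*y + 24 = (y - 3)*(y^3 + 5*y^2 + 2*y - 8) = (y - 3)*(y - 1)*(y^2 + 6*y + 8) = (y - 3)*(y - 1)*(y + 2)*(y + 4)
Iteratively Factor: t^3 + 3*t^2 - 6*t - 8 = (t + 4)*(t^2 - t - 2) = (t - 2)*(t + 4)*(t + 1)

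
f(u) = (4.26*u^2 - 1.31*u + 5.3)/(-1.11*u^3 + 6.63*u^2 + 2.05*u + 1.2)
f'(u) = (8.52*u - 1.31)/(-1.11*u^3 + 6.63*u^2 + 2.05*u + 1.2) + (3.33*u^2 - 13.26*u - 2.05)*(4.26*u^2 - 1.31*u + 5.3)/(-1.11*u^3 + 6.63*u^2 + 2.05*u + 1.2)^2 = (4.7286*u^4 - 2.9082*u^3 + 35.0673*u^2 - 60.054*u - 12.437)/(1.2321*u^6 - 14.7186*u^5 + 39.4059*u^4 + 24.519*u^3 + 20.1145*u^2 + 4.92*u + 1.44)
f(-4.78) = 0.41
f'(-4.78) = 0.06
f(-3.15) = 0.54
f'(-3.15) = 0.12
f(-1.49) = 1.01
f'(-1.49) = 0.69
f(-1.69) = 0.89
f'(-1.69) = 0.50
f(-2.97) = 0.57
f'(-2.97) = 0.13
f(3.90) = 1.47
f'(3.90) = 0.62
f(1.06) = 0.92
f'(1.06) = -0.38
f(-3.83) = 0.48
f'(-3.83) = 0.08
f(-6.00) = 0.36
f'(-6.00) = 0.04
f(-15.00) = 0.19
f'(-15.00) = 0.01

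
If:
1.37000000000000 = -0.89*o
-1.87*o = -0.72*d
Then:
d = -4.00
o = -1.54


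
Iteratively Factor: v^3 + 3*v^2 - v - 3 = (v + 1)*(v^2 + 2*v - 3) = (v + 1)*(v + 3)*(v - 1)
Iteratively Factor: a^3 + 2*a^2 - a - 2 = (a + 2)*(a^2 - 1) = (a - 1)*(a + 2)*(a + 1)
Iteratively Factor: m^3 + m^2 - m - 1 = (m + 1)*(m^2 - 1) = (m - 1)*(m + 1)*(m + 1)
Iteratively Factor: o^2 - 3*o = (o - 3)*(o)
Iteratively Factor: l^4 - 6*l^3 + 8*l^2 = (l)*(l^3 - 6*l^2 + 8*l) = l*(l - 2)*(l^2 - 4*l) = l*(l - 4)*(l - 2)*(l)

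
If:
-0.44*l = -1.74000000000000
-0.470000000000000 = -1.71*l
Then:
No Solution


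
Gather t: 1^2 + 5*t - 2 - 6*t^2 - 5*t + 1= -6*t^2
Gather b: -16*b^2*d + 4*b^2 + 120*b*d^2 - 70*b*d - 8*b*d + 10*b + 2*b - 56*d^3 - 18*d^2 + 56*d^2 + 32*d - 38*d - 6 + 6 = b^2*(4 - 16*d) + b*(120*d^2 - 78*d + 12) - 56*d^3 + 38*d^2 - 6*d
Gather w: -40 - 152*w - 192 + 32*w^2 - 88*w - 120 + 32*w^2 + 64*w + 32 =64*w^2 - 176*w - 320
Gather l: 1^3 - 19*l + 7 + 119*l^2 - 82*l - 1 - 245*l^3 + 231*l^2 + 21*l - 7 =-245*l^3 + 350*l^2 - 80*l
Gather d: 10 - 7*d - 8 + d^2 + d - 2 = d^2 - 6*d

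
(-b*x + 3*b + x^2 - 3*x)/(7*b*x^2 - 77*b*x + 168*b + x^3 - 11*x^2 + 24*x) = (-b + x)/(7*b*x - 56*b + x^2 - 8*x)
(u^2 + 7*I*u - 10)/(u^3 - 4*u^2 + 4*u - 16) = (u + 5*I)/(u^2 - 2*u*(2 + I) + 8*I)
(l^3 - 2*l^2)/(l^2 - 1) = l^2*(l - 2)/(l^2 - 1)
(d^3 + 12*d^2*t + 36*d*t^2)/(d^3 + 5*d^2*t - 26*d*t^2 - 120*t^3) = d*(-d - 6*t)/(-d^2 + d*t + 20*t^2)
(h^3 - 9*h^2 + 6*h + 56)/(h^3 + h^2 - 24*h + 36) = (h^3 - 9*h^2 + 6*h + 56)/(h^3 + h^2 - 24*h + 36)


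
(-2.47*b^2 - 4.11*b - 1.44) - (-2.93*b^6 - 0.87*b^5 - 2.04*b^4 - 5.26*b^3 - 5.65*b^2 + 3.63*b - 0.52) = 2.93*b^6 + 0.87*b^5 + 2.04*b^4 + 5.26*b^3 + 3.18*b^2 - 7.74*b - 0.92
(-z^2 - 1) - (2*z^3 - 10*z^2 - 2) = -2*z^3 + 9*z^2 + 1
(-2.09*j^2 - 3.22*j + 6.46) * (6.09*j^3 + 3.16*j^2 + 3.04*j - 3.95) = -12.7281*j^5 - 26.2142*j^4 + 22.8126*j^3 + 18.8803*j^2 + 32.3574*j - 25.517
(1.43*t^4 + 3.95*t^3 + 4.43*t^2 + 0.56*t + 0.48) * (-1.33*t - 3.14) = -1.9019*t^5 - 9.7437*t^4 - 18.2949*t^3 - 14.655*t^2 - 2.3968*t - 1.5072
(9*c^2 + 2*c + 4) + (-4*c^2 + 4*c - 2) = 5*c^2 + 6*c + 2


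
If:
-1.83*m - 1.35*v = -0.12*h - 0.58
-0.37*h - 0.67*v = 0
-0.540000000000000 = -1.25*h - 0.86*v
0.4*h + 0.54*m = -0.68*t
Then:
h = 0.70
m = 0.65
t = -0.92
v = -0.38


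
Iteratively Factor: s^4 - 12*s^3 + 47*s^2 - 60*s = (s - 5)*(s^3 - 7*s^2 + 12*s) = s*(s - 5)*(s^2 - 7*s + 12) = s*(s - 5)*(s - 4)*(s - 3)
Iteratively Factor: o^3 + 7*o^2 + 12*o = (o)*(o^2 + 7*o + 12) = o*(o + 3)*(o + 4)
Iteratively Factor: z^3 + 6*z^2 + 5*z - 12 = (z - 1)*(z^2 + 7*z + 12) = (z - 1)*(z + 3)*(z + 4)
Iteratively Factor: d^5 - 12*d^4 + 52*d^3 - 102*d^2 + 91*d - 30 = (d - 2)*(d^4 - 10*d^3 + 32*d^2 - 38*d + 15) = (d - 2)*(d - 1)*(d^3 - 9*d^2 + 23*d - 15) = (d - 5)*(d - 2)*(d - 1)*(d^2 - 4*d + 3) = (d - 5)*(d - 3)*(d - 2)*(d - 1)*(d - 1)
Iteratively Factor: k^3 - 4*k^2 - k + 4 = (k - 1)*(k^2 - 3*k - 4) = (k - 4)*(k - 1)*(k + 1)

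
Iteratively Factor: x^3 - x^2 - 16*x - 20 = (x + 2)*(x^2 - 3*x - 10) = (x + 2)^2*(x - 5)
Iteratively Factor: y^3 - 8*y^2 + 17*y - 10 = (y - 1)*(y^2 - 7*y + 10) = (y - 2)*(y - 1)*(y - 5)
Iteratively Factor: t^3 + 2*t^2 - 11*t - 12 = (t + 1)*(t^2 + t - 12) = (t + 1)*(t + 4)*(t - 3)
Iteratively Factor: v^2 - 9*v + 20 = (v - 4)*(v - 5)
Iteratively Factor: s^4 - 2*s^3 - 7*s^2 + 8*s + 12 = (s + 2)*(s^3 - 4*s^2 + s + 6) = (s + 1)*(s + 2)*(s^2 - 5*s + 6) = (s - 3)*(s + 1)*(s + 2)*(s - 2)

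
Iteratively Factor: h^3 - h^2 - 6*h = (h + 2)*(h^2 - 3*h) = (h - 3)*(h + 2)*(h)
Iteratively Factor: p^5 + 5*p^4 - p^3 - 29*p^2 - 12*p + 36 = (p + 3)*(p^4 + 2*p^3 - 7*p^2 - 8*p + 12) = (p - 2)*(p + 3)*(p^3 + 4*p^2 + p - 6) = (p - 2)*(p + 3)^2*(p^2 + p - 2) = (p - 2)*(p - 1)*(p + 3)^2*(p + 2)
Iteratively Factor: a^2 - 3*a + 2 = (a - 2)*(a - 1)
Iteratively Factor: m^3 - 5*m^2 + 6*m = (m - 3)*(m^2 - 2*m) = m*(m - 3)*(m - 2)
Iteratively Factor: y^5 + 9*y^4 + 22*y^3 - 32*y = (y + 2)*(y^4 + 7*y^3 + 8*y^2 - 16*y) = y*(y + 2)*(y^3 + 7*y^2 + 8*y - 16) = y*(y + 2)*(y + 4)*(y^2 + 3*y - 4) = y*(y - 1)*(y + 2)*(y + 4)*(y + 4)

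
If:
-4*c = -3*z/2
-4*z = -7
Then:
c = 21/32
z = 7/4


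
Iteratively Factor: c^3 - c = (c)*(c^2 - 1) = c*(c - 1)*(c + 1)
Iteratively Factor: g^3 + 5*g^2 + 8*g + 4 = (g + 1)*(g^2 + 4*g + 4) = (g + 1)*(g + 2)*(g + 2)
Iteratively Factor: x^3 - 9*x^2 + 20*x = (x - 5)*(x^2 - 4*x) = (x - 5)*(x - 4)*(x)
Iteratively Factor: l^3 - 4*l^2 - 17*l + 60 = (l - 3)*(l^2 - l - 20) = (l - 5)*(l - 3)*(l + 4)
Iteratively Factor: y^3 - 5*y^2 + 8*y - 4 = (y - 1)*(y^2 - 4*y + 4) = (y - 2)*(y - 1)*(y - 2)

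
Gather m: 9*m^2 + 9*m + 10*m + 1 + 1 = 9*m^2 + 19*m + 2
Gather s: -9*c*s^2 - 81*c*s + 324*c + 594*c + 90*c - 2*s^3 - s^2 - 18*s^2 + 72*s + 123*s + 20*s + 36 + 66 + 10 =1008*c - 2*s^3 + s^2*(-9*c - 19) + s*(215 - 81*c) + 112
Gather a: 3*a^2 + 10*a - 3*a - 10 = 3*a^2 + 7*a - 10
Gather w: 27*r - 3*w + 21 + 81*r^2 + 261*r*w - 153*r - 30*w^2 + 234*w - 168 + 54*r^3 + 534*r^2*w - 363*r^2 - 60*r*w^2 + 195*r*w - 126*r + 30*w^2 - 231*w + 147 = 54*r^3 - 282*r^2 - 60*r*w^2 - 252*r + w*(534*r^2 + 456*r)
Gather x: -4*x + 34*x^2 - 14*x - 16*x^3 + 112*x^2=-16*x^3 + 146*x^2 - 18*x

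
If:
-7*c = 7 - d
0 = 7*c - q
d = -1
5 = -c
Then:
No Solution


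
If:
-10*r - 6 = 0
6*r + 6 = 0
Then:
No Solution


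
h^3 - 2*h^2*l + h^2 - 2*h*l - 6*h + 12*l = (h - 2)*(h + 3)*(h - 2*l)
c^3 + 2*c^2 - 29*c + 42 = (c - 3)*(c - 2)*(c + 7)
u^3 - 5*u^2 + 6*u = u*(u - 3)*(u - 2)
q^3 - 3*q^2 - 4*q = q*(q - 4)*(q + 1)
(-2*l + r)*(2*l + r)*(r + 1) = -4*l^2*r - 4*l^2 + r^3 + r^2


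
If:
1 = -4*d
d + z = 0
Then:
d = -1/4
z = 1/4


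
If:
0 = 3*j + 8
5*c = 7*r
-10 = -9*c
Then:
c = 10/9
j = -8/3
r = 50/63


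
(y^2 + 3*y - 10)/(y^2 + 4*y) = (y^2 + 3*y - 10)/(y*(y + 4))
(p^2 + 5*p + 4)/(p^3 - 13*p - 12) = (p + 4)/(p^2 - p - 12)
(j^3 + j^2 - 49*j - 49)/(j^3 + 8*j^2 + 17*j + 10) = (j^2 - 49)/(j^2 + 7*j + 10)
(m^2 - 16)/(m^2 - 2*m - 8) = (m + 4)/(m + 2)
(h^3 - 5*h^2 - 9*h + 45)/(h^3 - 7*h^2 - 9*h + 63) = (h - 5)/(h - 7)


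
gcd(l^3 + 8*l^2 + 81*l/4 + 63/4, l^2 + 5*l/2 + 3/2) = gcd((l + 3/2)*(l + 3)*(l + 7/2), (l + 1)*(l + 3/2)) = l + 3/2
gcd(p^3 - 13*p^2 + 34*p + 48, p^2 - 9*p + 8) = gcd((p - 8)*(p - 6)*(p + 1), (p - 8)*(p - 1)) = p - 8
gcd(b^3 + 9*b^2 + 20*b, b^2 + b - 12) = b + 4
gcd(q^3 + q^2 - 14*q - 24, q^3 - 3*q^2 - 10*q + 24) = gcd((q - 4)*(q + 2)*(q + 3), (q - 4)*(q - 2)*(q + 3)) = q^2 - q - 12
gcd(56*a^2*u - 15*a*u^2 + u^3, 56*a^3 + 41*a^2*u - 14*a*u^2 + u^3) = 56*a^2 - 15*a*u + u^2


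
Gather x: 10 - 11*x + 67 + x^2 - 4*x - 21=x^2 - 15*x + 56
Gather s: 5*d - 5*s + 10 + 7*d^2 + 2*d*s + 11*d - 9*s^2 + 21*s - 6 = 7*d^2 + 16*d - 9*s^2 + s*(2*d + 16) + 4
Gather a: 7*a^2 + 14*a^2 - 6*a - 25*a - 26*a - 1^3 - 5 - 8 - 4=21*a^2 - 57*a - 18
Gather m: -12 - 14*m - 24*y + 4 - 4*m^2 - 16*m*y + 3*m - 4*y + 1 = -4*m^2 + m*(-16*y - 11) - 28*y - 7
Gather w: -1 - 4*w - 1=-4*w - 2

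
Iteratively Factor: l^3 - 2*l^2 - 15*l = (l - 5)*(l^2 + 3*l) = (l - 5)*(l + 3)*(l)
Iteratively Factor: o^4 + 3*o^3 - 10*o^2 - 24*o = (o)*(o^3 + 3*o^2 - 10*o - 24) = o*(o - 3)*(o^2 + 6*o + 8) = o*(o - 3)*(o + 4)*(o + 2)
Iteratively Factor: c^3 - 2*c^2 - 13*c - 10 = (c - 5)*(c^2 + 3*c + 2) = (c - 5)*(c + 1)*(c + 2)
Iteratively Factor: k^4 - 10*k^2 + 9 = (k + 3)*(k^3 - 3*k^2 - k + 3) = (k - 3)*(k + 3)*(k^2 - 1) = (k - 3)*(k - 1)*(k + 3)*(k + 1)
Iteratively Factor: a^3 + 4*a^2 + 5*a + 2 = (a + 2)*(a^2 + 2*a + 1) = (a + 1)*(a + 2)*(a + 1)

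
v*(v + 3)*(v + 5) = v^3 + 8*v^2 + 15*v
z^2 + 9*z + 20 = (z + 4)*(z + 5)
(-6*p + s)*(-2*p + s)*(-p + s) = -12*p^3 + 20*p^2*s - 9*p*s^2 + s^3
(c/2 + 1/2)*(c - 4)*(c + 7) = c^3/2 + 2*c^2 - 25*c/2 - 14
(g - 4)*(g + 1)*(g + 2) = g^3 - g^2 - 10*g - 8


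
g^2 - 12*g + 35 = (g - 7)*(g - 5)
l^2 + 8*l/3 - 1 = (l - 1/3)*(l + 3)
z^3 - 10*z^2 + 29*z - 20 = (z - 5)*(z - 4)*(z - 1)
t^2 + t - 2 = (t - 1)*(t + 2)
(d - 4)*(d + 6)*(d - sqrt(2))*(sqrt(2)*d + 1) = sqrt(2)*d^4 - d^3 + 2*sqrt(2)*d^3 - 25*sqrt(2)*d^2 - 2*d^2 - 2*sqrt(2)*d + 24*d + 24*sqrt(2)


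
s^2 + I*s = s*(s + I)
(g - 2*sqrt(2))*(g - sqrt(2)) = g^2 - 3*sqrt(2)*g + 4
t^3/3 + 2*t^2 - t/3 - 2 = (t/3 + 1/3)*(t - 1)*(t + 6)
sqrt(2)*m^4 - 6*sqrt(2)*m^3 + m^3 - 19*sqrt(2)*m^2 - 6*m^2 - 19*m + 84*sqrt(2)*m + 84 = (m - 7)*(m - 3)*(m + 4)*(sqrt(2)*m + 1)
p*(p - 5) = p^2 - 5*p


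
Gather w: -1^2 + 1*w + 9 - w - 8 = 0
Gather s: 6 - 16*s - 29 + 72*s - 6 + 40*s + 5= 96*s - 24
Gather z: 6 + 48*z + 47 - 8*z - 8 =40*z + 45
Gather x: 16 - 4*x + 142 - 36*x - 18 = 140 - 40*x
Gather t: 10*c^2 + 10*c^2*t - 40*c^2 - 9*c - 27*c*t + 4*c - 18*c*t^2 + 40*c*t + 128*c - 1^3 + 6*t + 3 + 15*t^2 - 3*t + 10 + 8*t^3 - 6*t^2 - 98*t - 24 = -30*c^2 + 123*c + 8*t^3 + t^2*(9 - 18*c) + t*(10*c^2 + 13*c - 95) - 12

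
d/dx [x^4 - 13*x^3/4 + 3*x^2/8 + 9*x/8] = 4*x^3 - 39*x^2/4 + 3*x/4 + 9/8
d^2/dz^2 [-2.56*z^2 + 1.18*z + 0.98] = -5.12000000000000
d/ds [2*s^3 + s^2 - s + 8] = 6*s^2 + 2*s - 1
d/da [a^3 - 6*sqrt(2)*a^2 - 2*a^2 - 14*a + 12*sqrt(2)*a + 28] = 3*a^2 - 12*sqrt(2)*a - 4*a - 14 + 12*sqrt(2)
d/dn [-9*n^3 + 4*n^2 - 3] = n*(8 - 27*n)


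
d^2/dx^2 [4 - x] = 0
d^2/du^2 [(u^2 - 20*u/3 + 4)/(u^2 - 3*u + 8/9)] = 18*(-297*u^3 + 756*u^2 - 1476*u + 1252)/(729*u^6 - 6561*u^5 + 21627*u^4 - 31347*u^3 + 19224*u^2 - 5184*u + 512)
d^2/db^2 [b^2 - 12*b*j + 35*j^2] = 2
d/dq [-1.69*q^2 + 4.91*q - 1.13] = 4.91 - 3.38*q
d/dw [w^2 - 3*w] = 2*w - 3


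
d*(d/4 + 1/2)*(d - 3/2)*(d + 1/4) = d^4/4 + 3*d^3/16 - 23*d^2/32 - 3*d/16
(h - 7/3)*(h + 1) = h^2 - 4*h/3 - 7/3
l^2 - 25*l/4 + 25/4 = (l - 5)*(l - 5/4)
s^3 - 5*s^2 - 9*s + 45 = (s - 5)*(s - 3)*(s + 3)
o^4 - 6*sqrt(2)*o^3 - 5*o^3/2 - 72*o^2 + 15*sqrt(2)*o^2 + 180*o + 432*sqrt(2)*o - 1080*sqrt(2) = (o - 5/2)*(o - 6*sqrt(2))^2*(o + 6*sqrt(2))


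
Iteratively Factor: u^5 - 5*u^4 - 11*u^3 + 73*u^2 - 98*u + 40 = (u - 1)*(u^4 - 4*u^3 - 15*u^2 + 58*u - 40) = (u - 5)*(u - 1)*(u^3 + u^2 - 10*u + 8) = (u - 5)*(u - 1)^2*(u^2 + 2*u - 8) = (u - 5)*(u - 1)^2*(u + 4)*(u - 2)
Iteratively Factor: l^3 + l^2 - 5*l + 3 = (l - 1)*(l^2 + 2*l - 3) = (l - 1)^2*(l + 3)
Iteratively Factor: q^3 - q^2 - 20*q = (q)*(q^2 - q - 20) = q*(q - 5)*(q + 4)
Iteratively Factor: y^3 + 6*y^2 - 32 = (y + 4)*(y^2 + 2*y - 8) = (y - 2)*(y + 4)*(y + 4)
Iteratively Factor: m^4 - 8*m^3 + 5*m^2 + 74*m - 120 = (m - 2)*(m^3 - 6*m^2 - 7*m + 60) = (m - 5)*(m - 2)*(m^2 - m - 12) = (m - 5)*(m - 4)*(m - 2)*(m + 3)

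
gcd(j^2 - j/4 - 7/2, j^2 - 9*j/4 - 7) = j + 7/4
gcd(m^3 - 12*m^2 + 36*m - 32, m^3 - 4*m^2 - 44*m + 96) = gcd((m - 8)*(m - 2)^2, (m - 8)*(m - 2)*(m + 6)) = m^2 - 10*m + 16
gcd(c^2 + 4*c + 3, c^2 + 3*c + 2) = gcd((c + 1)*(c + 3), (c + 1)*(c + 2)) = c + 1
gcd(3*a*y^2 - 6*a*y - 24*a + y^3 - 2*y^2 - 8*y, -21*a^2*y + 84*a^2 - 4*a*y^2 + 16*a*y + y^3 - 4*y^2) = 3*a*y - 12*a + y^2 - 4*y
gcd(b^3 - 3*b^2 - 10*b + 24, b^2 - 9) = b + 3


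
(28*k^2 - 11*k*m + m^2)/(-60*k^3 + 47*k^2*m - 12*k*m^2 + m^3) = (-7*k + m)/(15*k^2 - 8*k*m + m^2)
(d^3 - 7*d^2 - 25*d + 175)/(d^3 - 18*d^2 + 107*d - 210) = (d + 5)/(d - 6)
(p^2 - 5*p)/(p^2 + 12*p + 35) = p*(p - 5)/(p^2 + 12*p + 35)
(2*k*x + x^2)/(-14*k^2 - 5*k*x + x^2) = x/(-7*k + x)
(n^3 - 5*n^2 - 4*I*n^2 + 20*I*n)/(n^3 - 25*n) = (n - 4*I)/(n + 5)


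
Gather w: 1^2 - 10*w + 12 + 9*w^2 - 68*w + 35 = 9*w^2 - 78*w + 48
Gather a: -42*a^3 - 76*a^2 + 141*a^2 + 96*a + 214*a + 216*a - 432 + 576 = -42*a^3 + 65*a^2 + 526*a + 144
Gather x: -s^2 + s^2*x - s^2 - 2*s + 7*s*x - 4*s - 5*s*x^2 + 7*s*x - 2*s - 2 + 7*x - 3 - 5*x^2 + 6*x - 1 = -2*s^2 - 8*s + x^2*(-5*s - 5) + x*(s^2 + 14*s + 13) - 6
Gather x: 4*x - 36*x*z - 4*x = -36*x*z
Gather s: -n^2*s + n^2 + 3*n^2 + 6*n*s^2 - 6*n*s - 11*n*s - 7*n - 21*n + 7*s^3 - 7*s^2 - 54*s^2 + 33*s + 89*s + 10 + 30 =4*n^2 - 28*n + 7*s^3 + s^2*(6*n - 61) + s*(-n^2 - 17*n + 122) + 40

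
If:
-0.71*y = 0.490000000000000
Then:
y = -0.69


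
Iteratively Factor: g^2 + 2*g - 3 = (g - 1)*(g + 3)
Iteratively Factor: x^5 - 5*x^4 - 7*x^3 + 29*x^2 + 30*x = (x - 5)*(x^4 - 7*x^2 - 6*x) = (x - 5)*(x + 2)*(x^3 - 2*x^2 - 3*x) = (x - 5)*(x - 3)*(x + 2)*(x^2 + x) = (x - 5)*(x - 3)*(x + 1)*(x + 2)*(x)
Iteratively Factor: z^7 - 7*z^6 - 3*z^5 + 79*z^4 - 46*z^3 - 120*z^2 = (z)*(z^6 - 7*z^5 - 3*z^4 + 79*z^3 - 46*z^2 - 120*z) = z*(z - 2)*(z^5 - 5*z^4 - 13*z^3 + 53*z^2 + 60*z) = z*(z - 4)*(z - 2)*(z^4 - z^3 - 17*z^2 - 15*z) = z*(z - 5)*(z - 4)*(z - 2)*(z^3 + 4*z^2 + 3*z) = z*(z - 5)*(z - 4)*(z - 2)*(z + 1)*(z^2 + 3*z) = z^2*(z - 5)*(z - 4)*(z - 2)*(z + 1)*(z + 3)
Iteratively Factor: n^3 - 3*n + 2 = (n + 2)*(n^2 - 2*n + 1) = (n - 1)*(n + 2)*(n - 1)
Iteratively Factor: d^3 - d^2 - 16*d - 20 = (d + 2)*(d^2 - 3*d - 10) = (d + 2)^2*(d - 5)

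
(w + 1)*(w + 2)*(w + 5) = w^3 + 8*w^2 + 17*w + 10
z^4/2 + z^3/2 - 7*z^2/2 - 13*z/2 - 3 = (z/2 + 1/2)*(z - 3)*(z + 1)*(z + 2)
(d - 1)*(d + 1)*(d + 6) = d^3 + 6*d^2 - d - 6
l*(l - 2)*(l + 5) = l^3 + 3*l^2 - 10*l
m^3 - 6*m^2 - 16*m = m*(m - 8)*(m + 2)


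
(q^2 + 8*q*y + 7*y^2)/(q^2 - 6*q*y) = (q^2 + 8*q*y + 7*y^2)/(q*(q - 6*y))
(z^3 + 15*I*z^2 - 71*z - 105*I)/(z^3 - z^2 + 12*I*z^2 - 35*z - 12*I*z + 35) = (z + 3*I)/(z - 1)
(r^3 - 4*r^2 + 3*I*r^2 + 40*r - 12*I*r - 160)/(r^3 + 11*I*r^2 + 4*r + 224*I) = (r^2 - r*(4 + 5*I) + 20*I)/(r^2 + 3*I*r + 28)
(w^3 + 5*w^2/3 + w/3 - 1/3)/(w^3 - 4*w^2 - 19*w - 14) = (3*w^2 + 2*w - 1)/(3*(w^2 - 5*w - 14))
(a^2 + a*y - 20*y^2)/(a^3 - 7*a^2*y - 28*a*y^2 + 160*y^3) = 1/(a - 8*y)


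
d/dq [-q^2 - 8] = -2*q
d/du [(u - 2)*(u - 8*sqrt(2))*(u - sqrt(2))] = 3*u^2 - 18*sqrt(2)*u - 4*u + 16 + 18*sqrt(2)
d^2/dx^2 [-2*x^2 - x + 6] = -4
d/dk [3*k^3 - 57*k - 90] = 9*k^2 - 57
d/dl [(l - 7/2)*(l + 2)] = 2*l - 3/2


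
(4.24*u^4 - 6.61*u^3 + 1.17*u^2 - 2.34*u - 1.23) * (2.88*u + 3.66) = 12.2112*u^5 - 3.5184*u^4 - 20.823*u^3 - 2.457*u^2 - 12.1068*u - 4.5018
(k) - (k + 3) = -3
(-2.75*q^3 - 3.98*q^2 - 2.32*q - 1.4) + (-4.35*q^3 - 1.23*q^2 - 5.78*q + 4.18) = -7.1*q^3 - 5.21*q^2 - 8.1*q + 2.78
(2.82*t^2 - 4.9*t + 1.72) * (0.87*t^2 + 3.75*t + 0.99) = 2.4534*t^4 + 6.312*t^3 - 14.0868*t^2 + 1.599*t + 1.7028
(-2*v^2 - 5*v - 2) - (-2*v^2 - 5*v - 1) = -1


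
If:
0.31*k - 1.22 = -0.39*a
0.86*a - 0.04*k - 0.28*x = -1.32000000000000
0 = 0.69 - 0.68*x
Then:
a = -0.97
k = 5.15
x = 1.01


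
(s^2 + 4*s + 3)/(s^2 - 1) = (s + 3)/(s - 1)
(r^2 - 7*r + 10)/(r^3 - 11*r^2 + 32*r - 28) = (r - 5)/(r^2 - 9*r + 14)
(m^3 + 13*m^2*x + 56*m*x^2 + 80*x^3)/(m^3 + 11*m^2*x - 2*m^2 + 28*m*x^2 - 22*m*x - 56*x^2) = (m^2 + 9*m*x + 20*x^2)/(m^2 + 7*m*x - 2*m - 14*x)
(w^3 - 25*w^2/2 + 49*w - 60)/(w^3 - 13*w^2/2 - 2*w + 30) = (w - 4)/(w + 2)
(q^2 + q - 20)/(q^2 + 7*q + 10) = (q - 4)/(q + 2)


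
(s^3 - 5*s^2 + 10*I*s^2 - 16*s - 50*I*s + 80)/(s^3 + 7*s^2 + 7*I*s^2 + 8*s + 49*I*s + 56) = (s^2 + s*(-5 + 2*I) - 10*I)/(s^2 + s*(7 - I) - 7*I)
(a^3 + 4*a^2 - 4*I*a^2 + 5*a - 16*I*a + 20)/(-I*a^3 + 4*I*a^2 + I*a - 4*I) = (I*a^3 + 4*a^2*(1 + I) + a*(16 + 5*I) + 20*I)/(a^3 - 4*a^2 - a + 4)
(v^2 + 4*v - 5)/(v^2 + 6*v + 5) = (v - 1)/(v + 1)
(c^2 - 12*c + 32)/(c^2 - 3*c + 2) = (c^2 - 12*c + 32)/(c^2 - 3*c + 2)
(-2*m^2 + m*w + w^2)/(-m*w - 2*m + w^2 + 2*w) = (2*m + w)/(w + 2)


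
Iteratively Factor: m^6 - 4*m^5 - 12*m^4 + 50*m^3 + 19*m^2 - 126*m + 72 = (m - 1)*(m^5 - 3*m^4 - 15*m^3 + 35*m^2 + 54*m - 72) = (m - 1)*(m + 3)*(m^4 - 6*m^3 + 3*m^2 + 26*m - 24) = (m - 4)*(m - 1)*(m + 3)*(m^3 - 2*m^2 - 5*m + 6) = (m - 4)*(m - 1)*(m + 2)*(m + 3)*(m^2 - 4*m + 3) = (m - 4)*(m - 1)^2*(m + 2)*(m + 3)*(m - 3)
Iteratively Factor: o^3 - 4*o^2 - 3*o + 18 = (o - 3)*(o^2 - o - 6) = (o - 3)*(o + 2)*(o - 3)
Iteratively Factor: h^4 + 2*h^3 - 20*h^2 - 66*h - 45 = (h + 3)*(h^3 - h^2 - 17*h - 15) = (h - 5)*(h + 3)*(h^2 + 4*h + 3) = (h - 5)*(h + 1)*(h + 3)*(h + 3)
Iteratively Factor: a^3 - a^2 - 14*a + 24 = (a + 4)*(a^2 - 5*a + 6) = (a - 3)*(a + 4)*(a - 2)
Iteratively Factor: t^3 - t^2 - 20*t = (t)*(t^2 - t - 20) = t*(t + 4)*(t - 5)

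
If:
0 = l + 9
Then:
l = -9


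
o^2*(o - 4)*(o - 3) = o^4 - 7*o^3 + 12*o^2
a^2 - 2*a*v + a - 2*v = (a + 1)*(a - 2*v)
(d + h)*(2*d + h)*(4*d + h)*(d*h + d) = 8*d^4*h + 8*d^4 + 14*d^3*h^2 + 14*d^3*h + 7*d^2*h^3 + 7*d^2*h^2 + d*h^4 + d*h^3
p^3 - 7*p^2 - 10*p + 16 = (p - 8)*(p - 1)*(p + 2)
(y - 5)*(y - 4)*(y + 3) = y^3 - 6*y^2 - 7*y + 60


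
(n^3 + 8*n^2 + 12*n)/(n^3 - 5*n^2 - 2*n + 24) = n*(n + 6)/(n^2 - 7*n + 12)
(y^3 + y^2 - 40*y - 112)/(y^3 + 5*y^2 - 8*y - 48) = (y - 7)/(y - 3)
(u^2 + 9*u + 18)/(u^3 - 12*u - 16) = (u^2 + 9*u + 18)/(u^3 - 12*u - 16)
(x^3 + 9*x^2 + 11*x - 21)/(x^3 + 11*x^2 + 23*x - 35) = (x + 3)/(x + 5)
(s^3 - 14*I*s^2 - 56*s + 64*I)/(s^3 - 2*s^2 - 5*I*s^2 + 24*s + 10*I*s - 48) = (s^2 - 6*I*s - 8)/(s^2 + s*(-2 + 3*I) - 6*I)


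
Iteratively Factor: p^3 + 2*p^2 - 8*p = (p)*(p^2 + 2*p - 8) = p*(p + 4)*(p - 2)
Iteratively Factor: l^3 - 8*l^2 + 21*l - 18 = (l - 3)*(l^2 - 5*l + 6) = (l - 3)*(l - 2)*(l - 3)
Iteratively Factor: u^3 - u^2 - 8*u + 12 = (u + 3)*(u^2 - 4*u + 4) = (u - 2)*(u + 3)*(u - 2)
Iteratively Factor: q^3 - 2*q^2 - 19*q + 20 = (q + 4)*(q^2 - 6*q + 5) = (q - 5)*(q + 4)*(q - 1)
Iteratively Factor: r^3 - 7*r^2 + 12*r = (r - 4)*(r^2 - 3*r) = r*(r - 4)*(r - 3)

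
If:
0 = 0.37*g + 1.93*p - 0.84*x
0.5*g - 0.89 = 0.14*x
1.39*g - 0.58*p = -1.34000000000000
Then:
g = -4.91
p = -9.46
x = -23.90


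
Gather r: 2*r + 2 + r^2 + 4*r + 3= r^2 + 6*r + 5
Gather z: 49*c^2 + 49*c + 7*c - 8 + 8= 49*c^2 + 56*c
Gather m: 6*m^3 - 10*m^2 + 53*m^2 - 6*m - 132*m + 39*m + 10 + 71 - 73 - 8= 6*m^3 + 43*m^2 - 99*m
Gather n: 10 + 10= 20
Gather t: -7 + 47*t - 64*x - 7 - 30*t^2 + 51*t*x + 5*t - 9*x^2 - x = -30*t^2 + t*(51*x + 52) - 9*x^2 - 65*x - 14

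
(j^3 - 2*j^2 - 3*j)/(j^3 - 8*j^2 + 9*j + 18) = j/(j - 6)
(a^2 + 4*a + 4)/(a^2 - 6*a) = (a^2 + 4*a + 4)/(a*(a - 6))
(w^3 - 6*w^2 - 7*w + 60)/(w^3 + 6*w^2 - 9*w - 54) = (w^2 - 9*w + 20)/(w^2 + 3*w - 18)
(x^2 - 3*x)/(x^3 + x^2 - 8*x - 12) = x/(x^2 + 4*x + 4)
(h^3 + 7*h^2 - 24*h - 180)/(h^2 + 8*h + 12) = (h^2 + h - 30)/(h + 2)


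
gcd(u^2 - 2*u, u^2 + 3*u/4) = u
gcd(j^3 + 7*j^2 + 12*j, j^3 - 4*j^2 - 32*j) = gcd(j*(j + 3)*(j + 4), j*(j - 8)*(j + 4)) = j^2 + 4*j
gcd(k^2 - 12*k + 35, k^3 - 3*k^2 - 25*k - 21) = k - 7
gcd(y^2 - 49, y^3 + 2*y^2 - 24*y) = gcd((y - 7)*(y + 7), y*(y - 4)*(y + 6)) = 1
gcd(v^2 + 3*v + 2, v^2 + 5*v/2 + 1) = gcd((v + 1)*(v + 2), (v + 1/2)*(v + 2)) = v + 2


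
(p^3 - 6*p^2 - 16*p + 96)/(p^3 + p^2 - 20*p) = (p^2 - 2*p - 24)/(p*(p + 5))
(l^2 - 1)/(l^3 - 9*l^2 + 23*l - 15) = (l + 1)/(l^2 - 8*l + 15)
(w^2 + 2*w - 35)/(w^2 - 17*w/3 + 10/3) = 3*(w + 7)/(3*w - 2)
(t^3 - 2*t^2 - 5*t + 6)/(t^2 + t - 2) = t - 3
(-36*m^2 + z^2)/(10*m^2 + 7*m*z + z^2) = (-36*m^2 + z^2)/(10*m^2 + 7*m*z + z^2)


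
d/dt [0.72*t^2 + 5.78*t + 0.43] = 1.44*t + 5.78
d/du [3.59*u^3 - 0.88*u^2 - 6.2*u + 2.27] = 10.77*u^2 - 1.76*u - 6.2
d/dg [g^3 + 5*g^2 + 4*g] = 3*g^2 + 10*g + 4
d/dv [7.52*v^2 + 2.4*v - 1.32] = 15.04*v + 2.4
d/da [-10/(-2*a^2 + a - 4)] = 10*(1 - 4*a)/(2*a^2 - a + 4)^2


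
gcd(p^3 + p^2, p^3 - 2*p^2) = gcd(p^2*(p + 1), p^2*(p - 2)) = p^2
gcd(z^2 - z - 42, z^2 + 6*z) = z + 6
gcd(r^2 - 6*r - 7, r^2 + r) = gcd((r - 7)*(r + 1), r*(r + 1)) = r + 1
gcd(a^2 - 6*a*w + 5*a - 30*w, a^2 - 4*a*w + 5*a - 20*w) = a + 5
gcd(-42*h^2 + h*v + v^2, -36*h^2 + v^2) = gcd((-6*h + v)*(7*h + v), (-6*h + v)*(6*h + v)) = -6*h + v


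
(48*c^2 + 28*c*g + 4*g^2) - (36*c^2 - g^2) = 12*c^2 + 28*c*g + 5*g^2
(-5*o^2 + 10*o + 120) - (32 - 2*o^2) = -3*o^2 + 10*o + 88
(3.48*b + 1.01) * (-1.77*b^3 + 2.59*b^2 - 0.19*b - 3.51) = -6.1596*b^4 + 7.2255*b^3 + 1.9547*b^2 - 12.4067*b - 3.5451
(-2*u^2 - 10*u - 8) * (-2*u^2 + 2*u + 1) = 4*u^4 + 16*u^3 - 6*u^2 - 26*u - 8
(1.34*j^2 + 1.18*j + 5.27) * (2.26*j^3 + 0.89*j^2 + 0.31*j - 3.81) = 3.0284*j^5 + 3.8594*j^4 + 13.3758*j^3 - 0.0493000000000006*j^2 - 2.8621*j - 20.0787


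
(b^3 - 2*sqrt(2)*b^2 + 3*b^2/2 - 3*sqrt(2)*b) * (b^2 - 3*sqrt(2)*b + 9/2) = b^5 - 5*sqrt(2)*b^4 + 3*b^4/2 - 15*sqrt(2)*b^3/2 + 33*b^3/2 - 9*sqrt(2)*b^2 + 99*b^2/4 - 27*sqrt(2)*b/2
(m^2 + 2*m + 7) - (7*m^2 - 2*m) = -6*m^2 + 4*m + 7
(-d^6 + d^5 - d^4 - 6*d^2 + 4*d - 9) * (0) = 0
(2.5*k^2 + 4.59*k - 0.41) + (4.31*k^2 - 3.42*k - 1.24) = 6.81*k^2 + 1.17*k - 1.65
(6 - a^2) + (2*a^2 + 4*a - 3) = a^2 + 4*a + 3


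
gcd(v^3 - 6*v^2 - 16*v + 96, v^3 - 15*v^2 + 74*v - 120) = v^2 - 10*v + 24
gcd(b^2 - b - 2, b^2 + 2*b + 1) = b + 1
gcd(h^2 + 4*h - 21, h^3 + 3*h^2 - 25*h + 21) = h^2 + 4*h - 21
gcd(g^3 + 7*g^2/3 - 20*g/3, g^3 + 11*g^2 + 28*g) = g^2 + 4*g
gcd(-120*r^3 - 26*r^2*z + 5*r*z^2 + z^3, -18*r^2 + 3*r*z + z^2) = 6*r + z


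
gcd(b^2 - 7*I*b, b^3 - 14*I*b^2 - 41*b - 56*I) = b - 7*I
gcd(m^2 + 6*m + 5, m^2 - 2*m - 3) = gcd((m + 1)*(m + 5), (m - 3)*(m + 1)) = m + 1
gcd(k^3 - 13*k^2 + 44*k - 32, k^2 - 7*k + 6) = k - 1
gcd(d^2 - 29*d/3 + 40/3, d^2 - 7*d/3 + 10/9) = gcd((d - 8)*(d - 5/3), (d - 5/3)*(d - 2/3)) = d - 5/3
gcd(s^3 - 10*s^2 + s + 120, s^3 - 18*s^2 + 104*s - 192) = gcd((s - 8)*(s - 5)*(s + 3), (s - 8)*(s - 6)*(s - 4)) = s - 8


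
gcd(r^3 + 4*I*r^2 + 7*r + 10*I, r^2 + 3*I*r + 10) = r^2 + 3*I*r + 10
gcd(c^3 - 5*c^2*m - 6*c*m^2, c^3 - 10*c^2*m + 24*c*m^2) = c^2 - 6*c*m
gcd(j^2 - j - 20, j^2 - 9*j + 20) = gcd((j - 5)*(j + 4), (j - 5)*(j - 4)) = j - 5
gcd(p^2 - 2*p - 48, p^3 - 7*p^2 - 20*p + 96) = p - 8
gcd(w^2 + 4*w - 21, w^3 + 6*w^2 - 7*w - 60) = w - 3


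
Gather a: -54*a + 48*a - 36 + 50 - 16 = -6*a - 2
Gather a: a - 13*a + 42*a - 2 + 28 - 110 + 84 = 30*a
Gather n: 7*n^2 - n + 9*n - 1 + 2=7*n^2 + 8*n + 1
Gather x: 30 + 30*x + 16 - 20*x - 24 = 10*x + 22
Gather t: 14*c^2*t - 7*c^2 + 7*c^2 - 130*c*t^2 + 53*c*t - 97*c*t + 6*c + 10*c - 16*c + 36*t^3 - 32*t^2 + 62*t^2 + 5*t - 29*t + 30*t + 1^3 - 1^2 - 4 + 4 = 36*t^3 + t^2*(30 - 130*c) + t*(14*c^2 - 44*c + 6)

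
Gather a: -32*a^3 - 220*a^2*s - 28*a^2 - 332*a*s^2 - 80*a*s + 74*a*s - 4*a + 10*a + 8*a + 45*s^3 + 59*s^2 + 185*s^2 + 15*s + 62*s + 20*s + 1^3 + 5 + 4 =-32*a^3 + a^2*(-220*s - 28) + a*(-332*s^2 - 6*s + 14) + 45*s^3 + 244*s^2 + 97*s + 10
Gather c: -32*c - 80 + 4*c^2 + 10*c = 4*c^2 - 22*c - 80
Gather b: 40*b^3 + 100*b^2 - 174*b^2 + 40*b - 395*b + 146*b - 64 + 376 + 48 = 40*b^3 - 74*b^2 - 209*b + 360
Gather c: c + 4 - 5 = c - 1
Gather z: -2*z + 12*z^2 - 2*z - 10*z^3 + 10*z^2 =-10*z^3 + 22*z^2 - 4*z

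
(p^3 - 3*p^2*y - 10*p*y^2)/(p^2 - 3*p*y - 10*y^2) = p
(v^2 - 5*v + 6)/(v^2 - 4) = (v - 3)/(v + 2)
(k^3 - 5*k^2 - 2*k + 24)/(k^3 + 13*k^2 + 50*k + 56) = (k^2 - 7*k + 12)/(k^2 + 11*k + 28)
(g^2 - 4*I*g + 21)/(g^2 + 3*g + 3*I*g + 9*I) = (g - 7*I)/(g + 3)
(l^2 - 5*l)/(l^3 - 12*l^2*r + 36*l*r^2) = (l - 5)/(l^2 - 12*l*r + 36*r^2)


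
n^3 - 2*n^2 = n^2*(n - 2)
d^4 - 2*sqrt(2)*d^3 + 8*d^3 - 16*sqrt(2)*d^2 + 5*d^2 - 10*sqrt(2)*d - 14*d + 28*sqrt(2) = (d - 1)*(d + 2)*(d + 7)*(d - 2*sqrt(2))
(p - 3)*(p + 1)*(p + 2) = p^3 - 7*p - 6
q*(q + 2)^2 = q^3 + 4*q^2 + 4*q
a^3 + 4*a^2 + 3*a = a*(a + 1)*(a + 3)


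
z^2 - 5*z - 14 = (z - 7)*(z + 2)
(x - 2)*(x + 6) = x^2 + 4*x - 12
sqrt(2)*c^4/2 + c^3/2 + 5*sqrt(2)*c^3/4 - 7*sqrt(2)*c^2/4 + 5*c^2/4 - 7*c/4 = c*(c - 1)*(c + 7/2)*(sqrt(2)*c/2 + 1/2)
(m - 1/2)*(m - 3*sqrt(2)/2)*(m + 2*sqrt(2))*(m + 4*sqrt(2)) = m^4 - m^3/2 + 9*sqrt(2)*m^3/2 - 9*sqrt(2)*m^2/4 - 2*m^2 - 24*sqrt(2)*m + m + 12*sqrt(2)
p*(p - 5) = p^2 - 5*p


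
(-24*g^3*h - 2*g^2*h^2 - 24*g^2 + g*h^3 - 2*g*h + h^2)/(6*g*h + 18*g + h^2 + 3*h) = (-24*g^3*h - 2*g^2*h^2 - 24*g^2 + g*h^3 - 2*g*h + h^2)/(6*g*h + 18*g + h^2 + 3*h)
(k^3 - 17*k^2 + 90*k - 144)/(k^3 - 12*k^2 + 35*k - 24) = (k - 6)/(k - 1)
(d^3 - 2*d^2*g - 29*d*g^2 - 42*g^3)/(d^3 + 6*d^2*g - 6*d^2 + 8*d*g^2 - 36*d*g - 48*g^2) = (d^2 - 4*d*g - 21*g^2)/(d^2 + 4*d*g - 6*d - 24*g)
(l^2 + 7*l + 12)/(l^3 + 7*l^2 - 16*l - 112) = (l + 3)/(l^2 + 3*l - 28)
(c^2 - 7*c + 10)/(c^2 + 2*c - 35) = (c - 2)/(c + 7)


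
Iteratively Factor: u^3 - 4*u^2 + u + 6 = (u - 2)*(u^2 - 2*u - 3) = (u - 3)*(u - 2)*(u + 1)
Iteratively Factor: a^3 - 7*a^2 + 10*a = (a)*(a^2 - 7*a + 10) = a*(a - 5)*(a - 2)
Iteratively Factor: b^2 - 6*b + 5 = (b - 1)*(b - 5)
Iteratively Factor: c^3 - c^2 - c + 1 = (c - 1)*(c^2 - 1) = (c - 1)^2*(c + 1)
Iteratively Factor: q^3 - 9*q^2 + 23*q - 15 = (q - 3)*(q^2 - 6*q + 5) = (q - 5)*(q - 3)*(q - 1)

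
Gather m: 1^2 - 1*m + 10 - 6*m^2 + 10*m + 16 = -6*m^2 + 9*m + 27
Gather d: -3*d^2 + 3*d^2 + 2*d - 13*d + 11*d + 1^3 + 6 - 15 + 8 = 0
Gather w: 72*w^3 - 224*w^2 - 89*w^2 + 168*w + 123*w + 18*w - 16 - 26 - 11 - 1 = 72*w^3 - 313*w^2 + 309*w - 54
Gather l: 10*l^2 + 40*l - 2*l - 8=10*l^2 + 38*l - 8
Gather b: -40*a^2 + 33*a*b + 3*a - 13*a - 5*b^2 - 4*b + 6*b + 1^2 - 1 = -40*a^2 - 10*a - 5*b^2 + b*(33*a + 2)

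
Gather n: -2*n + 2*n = 0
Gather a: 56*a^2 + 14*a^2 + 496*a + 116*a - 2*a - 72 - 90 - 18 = 70*a^2 + 610*a - 180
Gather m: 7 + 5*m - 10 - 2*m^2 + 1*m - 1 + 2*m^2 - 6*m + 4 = 0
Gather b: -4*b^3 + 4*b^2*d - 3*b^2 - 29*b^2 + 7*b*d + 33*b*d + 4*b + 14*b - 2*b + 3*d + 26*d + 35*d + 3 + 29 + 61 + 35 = -4*b^3 + b^2*(4*d - 32) + b*(40*d + 16) + 64*d + 128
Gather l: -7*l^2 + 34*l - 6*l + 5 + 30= -7*l^2 + 28*l + 35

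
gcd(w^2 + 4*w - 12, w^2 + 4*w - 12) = w^2 + 4*w - 12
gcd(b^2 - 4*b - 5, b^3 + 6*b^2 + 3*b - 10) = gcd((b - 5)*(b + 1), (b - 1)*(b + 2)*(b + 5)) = 1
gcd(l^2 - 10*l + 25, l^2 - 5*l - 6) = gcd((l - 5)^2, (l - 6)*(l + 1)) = 1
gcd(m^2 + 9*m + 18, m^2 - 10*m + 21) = 1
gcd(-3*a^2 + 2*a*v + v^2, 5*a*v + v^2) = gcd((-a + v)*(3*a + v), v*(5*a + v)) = 1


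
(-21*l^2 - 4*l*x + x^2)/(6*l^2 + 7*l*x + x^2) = (-21*l^2 - 4*l*x + x^2)/(6*l^2 + 7*l*x + x^2)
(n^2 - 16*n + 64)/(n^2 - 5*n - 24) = (n - 8)/(n + 3)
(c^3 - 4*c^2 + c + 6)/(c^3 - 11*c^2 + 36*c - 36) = (c + 1)/(c - 6)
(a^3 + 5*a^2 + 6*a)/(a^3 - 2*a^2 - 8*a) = (a + 3)/(a - 4)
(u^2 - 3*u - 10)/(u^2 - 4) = (u - 5)/(u - 2)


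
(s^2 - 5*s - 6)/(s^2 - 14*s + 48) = (s + 1)/(s - 8)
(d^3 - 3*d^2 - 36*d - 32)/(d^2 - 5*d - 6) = (d^2 - 4*d - 32)/(d - 6)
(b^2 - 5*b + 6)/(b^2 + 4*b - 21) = (b - 2)/(b + 7)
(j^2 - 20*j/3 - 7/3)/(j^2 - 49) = (j + 1/3)/(j + 7)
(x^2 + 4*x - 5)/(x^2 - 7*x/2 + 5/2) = 2*(x + 5)/(2*x - 5)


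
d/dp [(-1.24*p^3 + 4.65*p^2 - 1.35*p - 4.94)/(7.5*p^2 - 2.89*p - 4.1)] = (-9.3*p^4 + 7.16719999999999*p^3 + 11.9385*p^2 + 35.97*p - 8.7416)/(56.25*p^4 - 43.35*p^3 - 53.1479*p^2 + 23.698*p + 16.81)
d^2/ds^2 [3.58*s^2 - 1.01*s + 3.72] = 7.16000000000000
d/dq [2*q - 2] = 2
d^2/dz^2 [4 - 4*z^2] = -8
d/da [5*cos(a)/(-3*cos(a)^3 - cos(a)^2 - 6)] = 5*(-9*cos(a) - cos(2*a) - 3*cos(3*a) + 11)*sin(a)/(2*(3*cos(a)^3 + cos(a)^2 + 6)^2)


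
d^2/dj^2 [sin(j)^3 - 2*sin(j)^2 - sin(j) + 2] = sin(j)/4 + 9*sin(3*j)/4 - 4*cos(2*j)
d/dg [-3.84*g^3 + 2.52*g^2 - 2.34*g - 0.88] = -11.52*g^2 + 5.04*g - 2.34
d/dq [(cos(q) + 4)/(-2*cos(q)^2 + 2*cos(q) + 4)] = (sin(q)^2 - 8*cos(q) + 1)*sin(q)/(2*(sin(q)^2 + cos(q) + 1)^2)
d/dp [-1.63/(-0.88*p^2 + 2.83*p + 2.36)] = (4.6129 - 2.8688*p)/(-0.88*p^2 + 2.83*p + 2.36)^2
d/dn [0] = 0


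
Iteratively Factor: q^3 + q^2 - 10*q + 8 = (q - 1)*(q^2 + 2*q - 8) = (q - 2)*(q - 1)*(q + 4)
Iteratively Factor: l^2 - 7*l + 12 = (l - 4)*(l - 3)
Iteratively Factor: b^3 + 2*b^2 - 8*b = (b + 4)*(b^2 - 2*b) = b*(b + 4)*(b - 2)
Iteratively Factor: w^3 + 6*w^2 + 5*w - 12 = (w + 4)*(w^2 + 2*w - 3) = (w + 3)*(w + 4)*(w - 1)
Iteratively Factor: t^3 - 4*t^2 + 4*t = (t - 2)*(t^2 - 2*t) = t*(t - 2)*(t - 2)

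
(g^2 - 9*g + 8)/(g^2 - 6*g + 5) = (g - 8)/(g - 5)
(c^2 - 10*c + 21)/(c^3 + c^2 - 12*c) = (c - 7)/(c*(c + 4))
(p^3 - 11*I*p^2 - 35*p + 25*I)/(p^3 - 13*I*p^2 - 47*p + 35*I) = (p - 5*I)/(p - 7*I)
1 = 1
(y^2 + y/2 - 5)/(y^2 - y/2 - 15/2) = (y - 2)/(y - 3)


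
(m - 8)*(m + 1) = m^2 - 7*m - 8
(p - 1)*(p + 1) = p^2 - 1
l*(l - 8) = l^2 - 8*l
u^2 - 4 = (u - 2)*(u + 2)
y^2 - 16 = (y - 4)*(y + 4)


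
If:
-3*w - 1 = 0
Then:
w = -1/3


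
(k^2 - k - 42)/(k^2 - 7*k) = (k + 6)/k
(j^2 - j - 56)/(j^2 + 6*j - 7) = (j - 8)/(j - 1)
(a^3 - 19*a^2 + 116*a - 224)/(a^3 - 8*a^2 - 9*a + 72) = (a^2 - 11*a + 28)/(a^2 - 9)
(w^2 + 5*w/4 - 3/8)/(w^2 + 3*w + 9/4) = (4*w - 1)/(2*(2*w + 3))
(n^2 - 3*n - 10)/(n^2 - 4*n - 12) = (n - 5)/(n - 6)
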